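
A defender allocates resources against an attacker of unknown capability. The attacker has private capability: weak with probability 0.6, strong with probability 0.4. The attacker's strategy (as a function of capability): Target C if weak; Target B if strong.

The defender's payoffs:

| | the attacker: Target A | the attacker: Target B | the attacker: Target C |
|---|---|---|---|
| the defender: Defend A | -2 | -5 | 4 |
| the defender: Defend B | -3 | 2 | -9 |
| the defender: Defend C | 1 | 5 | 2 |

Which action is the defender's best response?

Defend C

Compute the defender's expected payoff for each action, taking the expectation over the attacker's type.
E[Defend A] = 0.6·(4) + 0.4·(-5) = 0.4
E[Defend B] = 0.6·(-9) + 0.4·(2) = -4.6
E[Defend C] = 0.6·(2) + 0.4·(5) = 3.2
Best response: Defend C (3.2 is the largest).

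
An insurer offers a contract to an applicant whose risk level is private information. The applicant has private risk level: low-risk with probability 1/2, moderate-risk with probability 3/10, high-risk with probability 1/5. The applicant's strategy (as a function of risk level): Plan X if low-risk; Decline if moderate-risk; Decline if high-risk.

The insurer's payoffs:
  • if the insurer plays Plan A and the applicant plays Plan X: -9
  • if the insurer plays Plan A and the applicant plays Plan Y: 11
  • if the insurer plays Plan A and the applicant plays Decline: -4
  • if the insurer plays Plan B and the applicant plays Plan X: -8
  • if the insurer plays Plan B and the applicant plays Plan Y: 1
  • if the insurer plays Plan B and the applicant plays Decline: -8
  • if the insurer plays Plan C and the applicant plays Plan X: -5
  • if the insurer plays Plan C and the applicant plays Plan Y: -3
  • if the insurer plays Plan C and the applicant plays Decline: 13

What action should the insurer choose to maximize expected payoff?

E[Plan A] = 1/2·(-9) + 3/10·(-4) + 1/5·(-4) = -13/2
E[Plan B] = 1/2·(-8) + 3/10·(-8) + 1/5·(-8) = -8
E[Plan C] = 1/2·(-5) + 3/10·(13) + 1/5·(13) = 4
Best response: Plan C (4 is the largest).

Plan C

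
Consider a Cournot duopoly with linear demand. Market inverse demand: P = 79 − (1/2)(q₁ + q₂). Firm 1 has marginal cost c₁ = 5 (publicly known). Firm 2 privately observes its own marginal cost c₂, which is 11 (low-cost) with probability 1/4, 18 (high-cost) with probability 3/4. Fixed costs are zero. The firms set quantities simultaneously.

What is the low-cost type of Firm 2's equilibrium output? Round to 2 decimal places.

39.58

Type-c best response for Firm 2: q₂(c) = (79 − c) − q₁/2.
Firm 1 maximizes expected profit; its first-order condition is 79 − q₁ − (1/2)E[q₂] − 5 = 0.
Substituting E[q₂] and solving: E[c₂] = 16.25, so q₁ = (79 − 2·5 + 16.25)/(3/2) = 56.8333.
q₂(low-cost) = (79 − 11 − (1/2)·56.8333) = 39.5833.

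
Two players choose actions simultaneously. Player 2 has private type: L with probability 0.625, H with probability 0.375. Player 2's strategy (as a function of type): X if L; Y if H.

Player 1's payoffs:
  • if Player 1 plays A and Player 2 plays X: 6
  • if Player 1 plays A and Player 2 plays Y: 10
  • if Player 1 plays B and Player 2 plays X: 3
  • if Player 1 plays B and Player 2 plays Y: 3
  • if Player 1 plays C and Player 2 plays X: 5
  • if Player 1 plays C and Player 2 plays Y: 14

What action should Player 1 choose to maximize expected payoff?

C

Compute Player 1's expected payoff for each action, taking the expectation over Player 2's type.
E[A] = 0.625·(6) + 0.375·(10) = 7.5
E[B] = 0.625·(3) + 0.375·(3) = 3
E[C] = 0.625·(5) + 0.375·(14) = 8.375
Best response: C (8.375 is the largest).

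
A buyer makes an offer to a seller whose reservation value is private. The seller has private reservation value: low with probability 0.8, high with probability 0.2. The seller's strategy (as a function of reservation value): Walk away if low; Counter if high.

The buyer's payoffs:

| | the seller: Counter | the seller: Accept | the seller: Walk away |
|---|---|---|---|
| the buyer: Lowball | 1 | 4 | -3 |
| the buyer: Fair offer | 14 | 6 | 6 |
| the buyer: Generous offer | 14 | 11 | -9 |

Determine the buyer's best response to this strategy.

Fair offer

Compute the buyer's expected payoff for each action, taking the expectation over the seller's type.
E[Lowball] = 0.8·(-3) + 0.2·(1) = -2.2
E[Fair offer] = 0.8·(6) + 0.2·(14) = 7.6
E[Generous offer] = 0.8·(-9) + 0.2·(14) = -4.4
Best response: Fair offer (7.6 is the largest).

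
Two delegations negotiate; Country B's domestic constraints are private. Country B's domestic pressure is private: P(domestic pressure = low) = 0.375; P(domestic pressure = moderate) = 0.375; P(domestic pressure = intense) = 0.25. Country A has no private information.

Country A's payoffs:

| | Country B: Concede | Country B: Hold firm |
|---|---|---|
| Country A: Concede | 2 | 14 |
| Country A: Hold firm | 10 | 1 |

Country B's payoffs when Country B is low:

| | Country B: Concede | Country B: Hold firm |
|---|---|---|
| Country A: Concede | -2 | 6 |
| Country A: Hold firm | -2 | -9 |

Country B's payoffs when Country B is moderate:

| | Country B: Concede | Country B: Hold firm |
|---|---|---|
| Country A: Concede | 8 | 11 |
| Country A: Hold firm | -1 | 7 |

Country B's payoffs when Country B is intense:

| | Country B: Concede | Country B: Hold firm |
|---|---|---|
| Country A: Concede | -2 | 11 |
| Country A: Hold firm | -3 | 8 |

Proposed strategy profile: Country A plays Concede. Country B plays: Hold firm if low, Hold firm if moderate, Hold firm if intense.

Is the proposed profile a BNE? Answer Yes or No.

Country A plays Concede: E[Concede] = 0.375·(14) + 0.375·(14) + 0.25·(14) = 14; E[Hold firm] = 1. Best-responding. ✓
Country B (domestic pressure low), facing Concede: Concede gives -2, Hold firm gives 6. Proposed Hold firm is best. ✓
Country B (domestic pressure moderate), facing Concede: Concede gives 8, Hold firm gives 11. Proposed Hold firm is best. ✓
Country B (domestic pressure intense), facing Concede: Concede gives -2, Hold firm gives 11. Proposed Hold firm is best. ✓

Yes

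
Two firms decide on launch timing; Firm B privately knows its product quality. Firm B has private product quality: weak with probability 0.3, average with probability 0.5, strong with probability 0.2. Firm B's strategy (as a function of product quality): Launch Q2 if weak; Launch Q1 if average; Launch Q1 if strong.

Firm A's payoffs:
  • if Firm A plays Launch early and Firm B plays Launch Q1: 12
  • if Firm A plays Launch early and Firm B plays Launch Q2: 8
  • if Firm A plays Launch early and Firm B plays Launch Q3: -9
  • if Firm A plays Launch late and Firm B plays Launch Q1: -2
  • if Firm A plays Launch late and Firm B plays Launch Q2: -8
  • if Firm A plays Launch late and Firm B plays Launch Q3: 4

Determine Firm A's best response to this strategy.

Launch early

E[Launch early] = 0.3·(8) + 0.5·(12) + 0.2·(12) = 10.8
E[Launch late] = 0.3·(-8) + 0.5·(-2) + 0.2·(-2) = -3.8
Best response: Launch early (10.8 is the largest).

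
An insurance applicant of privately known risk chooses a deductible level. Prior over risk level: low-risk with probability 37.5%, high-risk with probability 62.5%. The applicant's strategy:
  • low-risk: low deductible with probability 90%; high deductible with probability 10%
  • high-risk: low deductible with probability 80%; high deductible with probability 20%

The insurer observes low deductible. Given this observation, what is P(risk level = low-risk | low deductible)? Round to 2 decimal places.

P(low deductible) = 0.375·0.9 + 0.625·0.8 = 0.8375
P(low-risk | low deductible) = (0.375·0.9) / 0.8375 = 0.3375 / 0.8375 = 0.402985

0.40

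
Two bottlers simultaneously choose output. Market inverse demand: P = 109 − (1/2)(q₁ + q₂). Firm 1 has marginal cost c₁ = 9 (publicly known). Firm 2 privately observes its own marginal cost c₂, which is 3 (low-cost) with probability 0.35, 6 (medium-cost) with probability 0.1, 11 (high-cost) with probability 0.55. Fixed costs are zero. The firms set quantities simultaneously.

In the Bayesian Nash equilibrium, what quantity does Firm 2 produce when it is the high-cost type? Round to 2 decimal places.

65.10

Each type of Firm 2 best-responds to q₁; Firm 1 best-responds to the expected q₂ over Firm 2's types.
Firm 2 with cost c maximizes (109 − (1/2)(q₁+q₂) − c)·q₂, giving q₂(c) = (109 − c − (1/2)q₁).
E[c₂] = 0.35·3 + 0.1·6 + 0.55·11 = 7.7
Firm 1's FOC against E[q₂] yields q₁ = (109 − 2·9 + E[c₂])/(3/2) = (109 − 18 + 7.7)/(3/2) = 65.8.
q₂(high-cost) = (109 − 11 − (1/2)·65.8) = 65.1.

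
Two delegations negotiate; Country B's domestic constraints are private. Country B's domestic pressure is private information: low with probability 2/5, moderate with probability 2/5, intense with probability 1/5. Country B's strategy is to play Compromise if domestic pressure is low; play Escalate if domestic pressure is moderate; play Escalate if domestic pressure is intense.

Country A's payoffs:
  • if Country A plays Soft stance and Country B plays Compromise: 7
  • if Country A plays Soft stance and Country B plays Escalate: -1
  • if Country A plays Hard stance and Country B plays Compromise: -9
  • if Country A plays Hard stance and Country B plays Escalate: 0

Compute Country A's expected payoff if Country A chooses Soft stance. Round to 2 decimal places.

2.20

E[Soft stance] = 2/5·7 + 2/5·(-1) + 1/5·(-1) = 14/5 + (-2/5) + (-1/5) = 11/5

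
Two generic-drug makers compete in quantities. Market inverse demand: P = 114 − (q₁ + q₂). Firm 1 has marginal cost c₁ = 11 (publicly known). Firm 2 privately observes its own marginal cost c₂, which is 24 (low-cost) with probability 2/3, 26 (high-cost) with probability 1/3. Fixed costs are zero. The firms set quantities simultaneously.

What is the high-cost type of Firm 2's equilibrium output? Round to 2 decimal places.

Firm 2 with cost c maximizes (114 − (q₁+q₂) − c)·q₂, giving q₂(c) = (114 − c − q₁)/2.
E[c₂] = 2/3·24 + 1/3·26 = 24.6667
Firm 1's FOC against E[q₂] yields q₁ = (114 − 2·11 + E[c₂])/3 = (114 − 22 + 24.6667)/3 = 38.8889.
q₂(high-cost) = (114 − 26 − 38.8889)/2 = 24.5556.

24.56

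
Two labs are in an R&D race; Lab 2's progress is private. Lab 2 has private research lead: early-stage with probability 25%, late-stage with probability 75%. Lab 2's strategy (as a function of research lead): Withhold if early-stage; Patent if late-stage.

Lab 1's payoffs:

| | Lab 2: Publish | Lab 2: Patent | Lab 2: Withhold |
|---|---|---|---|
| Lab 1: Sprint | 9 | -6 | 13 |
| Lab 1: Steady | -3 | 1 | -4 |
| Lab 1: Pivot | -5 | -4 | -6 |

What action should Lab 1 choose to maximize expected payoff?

E[Sprint] = 0.25·(13) + 0.75·(-6) = -1.25
E[Steady] = 0.25·(-4) + 0.75·(1) = -0.25
E[Pivot] = 0.25·(-6) + 0.75·(-4) = -4.5
Best response: Steady (-0.25 is the largest).

Steady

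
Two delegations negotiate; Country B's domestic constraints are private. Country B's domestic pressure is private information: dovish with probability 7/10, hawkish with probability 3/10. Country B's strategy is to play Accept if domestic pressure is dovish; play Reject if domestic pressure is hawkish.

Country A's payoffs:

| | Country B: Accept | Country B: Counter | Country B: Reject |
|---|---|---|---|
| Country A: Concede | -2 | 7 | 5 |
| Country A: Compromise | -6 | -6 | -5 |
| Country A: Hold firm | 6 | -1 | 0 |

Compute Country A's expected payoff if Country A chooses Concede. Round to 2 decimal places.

0.10

E[Concede] = 7/10·(-2) + 3/10·5 = (-7/5) + 3/2 = 1/10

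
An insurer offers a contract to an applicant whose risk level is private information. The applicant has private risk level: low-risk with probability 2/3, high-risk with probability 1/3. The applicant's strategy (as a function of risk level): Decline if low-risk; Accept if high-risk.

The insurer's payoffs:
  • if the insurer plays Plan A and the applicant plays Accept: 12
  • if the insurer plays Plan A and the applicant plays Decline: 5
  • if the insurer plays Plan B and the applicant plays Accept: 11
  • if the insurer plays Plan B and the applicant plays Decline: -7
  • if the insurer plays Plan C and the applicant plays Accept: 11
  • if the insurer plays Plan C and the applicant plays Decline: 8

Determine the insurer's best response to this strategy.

Plan C

E[Plan A] = 2/3·(5) + 1/3·(12) = 22/3
E[Plan B] = 2/3·(-7) + 1/3·(11) = -1
E[Plan C] = 2/3·(8) + 1/3·(11) = 9
Best response: Plan C (9 is the largest).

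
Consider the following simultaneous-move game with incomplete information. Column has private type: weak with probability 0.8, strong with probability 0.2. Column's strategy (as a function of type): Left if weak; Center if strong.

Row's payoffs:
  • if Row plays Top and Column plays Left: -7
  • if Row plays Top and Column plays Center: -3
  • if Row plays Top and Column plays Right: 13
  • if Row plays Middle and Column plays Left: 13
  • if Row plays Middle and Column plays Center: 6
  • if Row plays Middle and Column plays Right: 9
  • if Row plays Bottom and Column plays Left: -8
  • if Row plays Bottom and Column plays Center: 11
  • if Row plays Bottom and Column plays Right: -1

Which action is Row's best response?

Middle

E[Top] = 0.8·(-7) + 0.2·(-3) = -6.2
E[Middle] = 0.8·(13) + 0.2·(6) = 11.6
E[Bottom] = 0.8·(-8) + 0.2·(11) = -4.2
Best response: Middle (11.6 is the largest).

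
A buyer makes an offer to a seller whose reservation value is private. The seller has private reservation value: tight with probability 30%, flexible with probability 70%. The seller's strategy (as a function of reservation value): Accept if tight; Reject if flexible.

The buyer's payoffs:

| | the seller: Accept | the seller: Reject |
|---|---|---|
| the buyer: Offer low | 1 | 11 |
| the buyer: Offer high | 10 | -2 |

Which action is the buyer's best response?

E[Offer low] = 0.3·(1) + 0.7·(11) = 8
E[Offer high] = 0.3·(10) + 0.7·(-2) = 1.6
Best response: Offer low (8 is the largest).

Offer low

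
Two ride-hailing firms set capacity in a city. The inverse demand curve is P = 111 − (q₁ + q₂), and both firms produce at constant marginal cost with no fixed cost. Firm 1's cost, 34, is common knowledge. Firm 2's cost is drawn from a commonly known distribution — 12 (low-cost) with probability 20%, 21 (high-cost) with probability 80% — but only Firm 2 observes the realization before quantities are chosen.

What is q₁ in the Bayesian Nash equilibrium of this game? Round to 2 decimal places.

20.73

Type-c best response for Firm 2: q₂(c) = (111 − c)/2 − q₁/2.
Firm 1 maximizes expected profit; its first-order condition is 111 − 2q₁ − E[q₂] − 34 = 0.
Substituting E[q₂] and solving: E[c₂] = 19.2, so q₁ = (111 − 2·34 + 19.2)/3 = 20.7333.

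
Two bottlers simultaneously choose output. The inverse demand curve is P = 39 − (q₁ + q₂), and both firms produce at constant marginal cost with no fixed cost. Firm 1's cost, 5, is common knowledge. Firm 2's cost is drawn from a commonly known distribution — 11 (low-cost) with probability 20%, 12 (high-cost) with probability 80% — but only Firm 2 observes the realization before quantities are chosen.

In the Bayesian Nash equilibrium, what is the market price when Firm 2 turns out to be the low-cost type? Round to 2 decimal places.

18.20

Firm 2 with cost c maximizes (39 − (q₁+q₂) − c)·q₂, giving q₂(c) = (39 − c − q₁)/2.
E[c₂] = 0.2·11 + 0.8·12 = 11.8
Firm 1's FOC against E[q₂] yields q₁ = (39 − 2·5 + E[c₂])/3 = (39 − 10 + 11.8)/3 = 13.6.
q₂(low-cost) = 7.2, so P = 39 − (13.6 + 7.2) = 18.2.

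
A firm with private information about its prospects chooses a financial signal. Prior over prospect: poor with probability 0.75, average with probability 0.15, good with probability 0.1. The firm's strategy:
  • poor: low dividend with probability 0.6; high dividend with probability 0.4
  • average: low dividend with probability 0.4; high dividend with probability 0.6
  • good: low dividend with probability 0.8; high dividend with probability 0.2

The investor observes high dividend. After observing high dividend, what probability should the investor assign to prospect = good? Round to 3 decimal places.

0.049

P(high dividend) = 0.75·0.4 + 0.15·0.6 + 0.1·0.2 = 0.41
P(good | high dividend) = (0.1·0.2) / 0.41 = 0.02 / 0.41 = 0.0487805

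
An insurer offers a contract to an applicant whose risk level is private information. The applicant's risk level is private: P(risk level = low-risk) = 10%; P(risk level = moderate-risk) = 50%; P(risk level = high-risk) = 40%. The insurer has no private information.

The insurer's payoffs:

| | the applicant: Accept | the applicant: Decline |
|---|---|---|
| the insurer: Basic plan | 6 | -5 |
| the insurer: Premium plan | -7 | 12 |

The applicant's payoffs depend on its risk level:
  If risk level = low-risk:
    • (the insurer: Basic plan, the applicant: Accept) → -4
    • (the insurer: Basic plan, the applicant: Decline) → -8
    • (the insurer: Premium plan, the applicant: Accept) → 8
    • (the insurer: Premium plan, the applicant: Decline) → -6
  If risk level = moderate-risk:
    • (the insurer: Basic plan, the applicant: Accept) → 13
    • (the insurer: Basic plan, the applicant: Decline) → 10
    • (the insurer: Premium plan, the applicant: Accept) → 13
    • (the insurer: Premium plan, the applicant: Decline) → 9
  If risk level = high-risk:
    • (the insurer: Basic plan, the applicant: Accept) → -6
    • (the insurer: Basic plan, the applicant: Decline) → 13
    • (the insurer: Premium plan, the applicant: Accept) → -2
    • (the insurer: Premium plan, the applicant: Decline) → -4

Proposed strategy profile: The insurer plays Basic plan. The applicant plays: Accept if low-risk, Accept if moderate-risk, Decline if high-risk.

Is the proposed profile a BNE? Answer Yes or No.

The insurer plays Basic plan: E[Basic plan] = 0.1·(6) + 0.5·(6) + 0.4·(-5) = 1.6; E[Premium plan] = 0.6. Best-responding. ✓
The applicant (risk level low-risk), facing Basic plan: Accept gives -4, Decline gives -8. Proposed Accept is best. ✓
The applicant (risk level moderate-risk), facing Basic plan: Accept gives 13, Decline gives 10. Proposed Accept is best. ✓
The applicant (risk level high-risk), facing Basic plan: Accept gives -6, Decline gives 13. Proposed Decline is best. ✓

Yes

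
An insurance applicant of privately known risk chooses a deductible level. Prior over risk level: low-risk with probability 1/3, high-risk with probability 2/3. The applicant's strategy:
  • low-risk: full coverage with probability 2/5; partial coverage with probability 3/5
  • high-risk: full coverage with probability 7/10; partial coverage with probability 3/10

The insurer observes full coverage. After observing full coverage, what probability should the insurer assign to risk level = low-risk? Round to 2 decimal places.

P(full coverage) = (1/3)·(2/5) + (2/3)·(7/10) = 3/5
P(low-risk | full coverage) = ((1/3)·(2/5)) / (3/5) = (2/15) / (3/5) = 2/9

0.22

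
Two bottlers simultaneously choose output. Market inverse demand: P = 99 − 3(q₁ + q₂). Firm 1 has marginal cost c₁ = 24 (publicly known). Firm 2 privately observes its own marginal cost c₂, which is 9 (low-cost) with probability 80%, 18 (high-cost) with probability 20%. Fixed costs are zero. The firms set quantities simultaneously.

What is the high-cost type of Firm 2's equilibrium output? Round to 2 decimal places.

10.07

Each type of Firm 2 best-responds to q₁; Firm 1 best-responds to the expected q₂ over Firm 2's types.
Firm 2 with cost c maximizes (99 − 3(q₁+q₂) − c)·q₂, giving q₂(c) = (99 − c − 3q₁)/6.
E[c₂] = 0.8·9 + 0.2·18 = 10.8
Firm 1's FOC against E[q₂] yields q₁ = (99 − 2·24 + E[c₂])/9 = (99 − 48 + 10.8)/9 = 6.86667.
q₂(high-cost) = (99 − 18 − 3·6.86667)/6 = 10.0667.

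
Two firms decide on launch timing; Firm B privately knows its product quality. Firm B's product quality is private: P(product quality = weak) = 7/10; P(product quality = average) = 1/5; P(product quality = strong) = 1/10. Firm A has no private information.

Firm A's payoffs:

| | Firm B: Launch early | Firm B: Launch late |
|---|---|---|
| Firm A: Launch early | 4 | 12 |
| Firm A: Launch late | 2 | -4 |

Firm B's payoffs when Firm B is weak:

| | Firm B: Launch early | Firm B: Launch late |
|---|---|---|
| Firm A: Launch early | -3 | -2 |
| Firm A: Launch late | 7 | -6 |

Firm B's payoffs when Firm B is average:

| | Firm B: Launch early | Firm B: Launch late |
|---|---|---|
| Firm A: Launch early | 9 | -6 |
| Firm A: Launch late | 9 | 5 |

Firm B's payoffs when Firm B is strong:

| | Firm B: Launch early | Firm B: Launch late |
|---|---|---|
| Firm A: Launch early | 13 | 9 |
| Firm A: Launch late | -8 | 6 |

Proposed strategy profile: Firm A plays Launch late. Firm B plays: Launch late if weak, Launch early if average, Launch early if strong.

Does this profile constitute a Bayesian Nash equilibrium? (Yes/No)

No

A profile is a BNE iff every type of every player is best-responding given beliefs about the other side.
Firm A plays Launch late: E[Launch late] = 7/10·(-4) + 1/5·(2) + 1/10·(2) = -11/5; E[Launch early] = 48/5. Not best-responding. ✗
Firm B (product quality weak), facing Launch late: Launch early gives 7, Launch late gives -6. Proposed Launch late is not best — profitable deviation exists. ✗
Firm B (product quality average), facing Launch late: Launch early gives 9, Launch late gives 5. Proposed Launch early is best. ✓
Firm B (product quality strong), facing Launch late: Launch early gives -8, Launch late gives 6. Proposed Launch early is not best — profitable deviation exists. ✗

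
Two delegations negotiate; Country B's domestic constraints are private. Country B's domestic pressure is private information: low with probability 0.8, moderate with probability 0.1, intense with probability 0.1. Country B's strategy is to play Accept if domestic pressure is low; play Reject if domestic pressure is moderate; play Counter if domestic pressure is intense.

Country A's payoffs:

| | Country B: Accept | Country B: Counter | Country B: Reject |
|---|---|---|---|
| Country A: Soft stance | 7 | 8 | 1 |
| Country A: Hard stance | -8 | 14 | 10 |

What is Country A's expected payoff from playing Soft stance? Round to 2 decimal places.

6.50

E[Soft stance] = 0.8·7 + 0.1·1 + 0.1·8 = 5.6 + 0.1 + 0.8 = 6.5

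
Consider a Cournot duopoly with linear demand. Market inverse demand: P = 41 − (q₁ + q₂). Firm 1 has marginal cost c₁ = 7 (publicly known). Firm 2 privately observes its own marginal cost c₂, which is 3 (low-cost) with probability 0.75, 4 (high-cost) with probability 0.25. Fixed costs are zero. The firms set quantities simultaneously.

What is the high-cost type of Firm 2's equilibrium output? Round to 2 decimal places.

Each type of Firm 2 best-responds to q₁; Firm 1 best-responds to the expected q₂ over Firm 2's types.
Firm 2 with cost c maximizes (41 − (q₁+q₂) − c)·q₂, giving q₂(c) = (41 − c − q₁)/2.
E[c₂] = 0.75·3 + 0.25·4 = 3.25
Firm 1's FOC against E[q₂] yields q₁ = (41 − 2·7 + E[c₂])/3 = (41 − 14 + 3.25)/3 = 10.0833.
q₂(high-cost) = (41 − 4 − 10.0833)/2 = 13.4583.

13.46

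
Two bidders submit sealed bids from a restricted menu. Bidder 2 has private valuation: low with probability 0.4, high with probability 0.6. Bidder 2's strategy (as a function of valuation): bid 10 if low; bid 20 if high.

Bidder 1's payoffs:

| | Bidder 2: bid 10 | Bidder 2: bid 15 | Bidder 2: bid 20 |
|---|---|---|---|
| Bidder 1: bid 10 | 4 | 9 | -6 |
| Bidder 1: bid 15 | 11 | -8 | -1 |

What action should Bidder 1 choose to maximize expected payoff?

bid 15

Compute Bidder 1's expected payoff for each action, taking the expectation over Bidder 2's type.
E[bid 10] = 0.4·(4) + 0.6·(-6) = -2
E[bid 15] = 0.4·(11) + 0.6·(-1) = 3.8
Best response: bid 15 (3.8 is the largest).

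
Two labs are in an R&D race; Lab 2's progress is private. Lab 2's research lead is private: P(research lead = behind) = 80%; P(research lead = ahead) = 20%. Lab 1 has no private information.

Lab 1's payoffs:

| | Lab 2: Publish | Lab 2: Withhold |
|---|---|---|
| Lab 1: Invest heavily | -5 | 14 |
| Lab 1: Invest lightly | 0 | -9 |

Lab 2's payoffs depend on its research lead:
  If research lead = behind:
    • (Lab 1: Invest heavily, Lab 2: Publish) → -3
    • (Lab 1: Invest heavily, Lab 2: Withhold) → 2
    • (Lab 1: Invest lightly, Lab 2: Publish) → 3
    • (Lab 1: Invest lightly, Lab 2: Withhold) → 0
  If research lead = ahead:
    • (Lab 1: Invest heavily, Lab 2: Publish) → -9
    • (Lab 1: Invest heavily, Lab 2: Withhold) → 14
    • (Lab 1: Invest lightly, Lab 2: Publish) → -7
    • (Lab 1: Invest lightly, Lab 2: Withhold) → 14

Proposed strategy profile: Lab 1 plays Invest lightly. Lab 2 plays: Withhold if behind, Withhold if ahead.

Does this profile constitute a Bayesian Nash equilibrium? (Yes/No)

Lab 1 plays Invest lightly: E[Invest lightly] = 0.8·(-9) + 0.2·(-9) = -9; E[Invest heavily] = 14. Not best-responding. ✗
Lab 2 (research lead behind), facing Invest lightly: Publish gives 3, Withhold gives 0. Proposed Withhold is not best — profitable deviation exists. ✗
Lab 2 (research lead ahead), facing Invest lightly: Publish gives -7, Withhold gives 14. Proposed Withhold is best. ✓

No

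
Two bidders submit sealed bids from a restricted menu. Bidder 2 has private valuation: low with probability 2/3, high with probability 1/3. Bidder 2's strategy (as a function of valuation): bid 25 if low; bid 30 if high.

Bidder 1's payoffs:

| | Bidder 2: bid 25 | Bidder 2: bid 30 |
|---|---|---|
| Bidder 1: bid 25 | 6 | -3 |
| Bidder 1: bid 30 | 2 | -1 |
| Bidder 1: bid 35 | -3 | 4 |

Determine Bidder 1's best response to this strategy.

Compute Bidder 1's expected payoff for each action, taking the expectation over Bidder 2's type.
E[bid 25] = 2/3·(6) + 1/3·(-3) = 3
E[bid 30] = 2/3·(2) + 1/3·(-1) = 1
E[bid 35] = 2/3·(-3) + 1/3·(4) = -2/3
Best response: bid 25 (3 is the largest).

bid 25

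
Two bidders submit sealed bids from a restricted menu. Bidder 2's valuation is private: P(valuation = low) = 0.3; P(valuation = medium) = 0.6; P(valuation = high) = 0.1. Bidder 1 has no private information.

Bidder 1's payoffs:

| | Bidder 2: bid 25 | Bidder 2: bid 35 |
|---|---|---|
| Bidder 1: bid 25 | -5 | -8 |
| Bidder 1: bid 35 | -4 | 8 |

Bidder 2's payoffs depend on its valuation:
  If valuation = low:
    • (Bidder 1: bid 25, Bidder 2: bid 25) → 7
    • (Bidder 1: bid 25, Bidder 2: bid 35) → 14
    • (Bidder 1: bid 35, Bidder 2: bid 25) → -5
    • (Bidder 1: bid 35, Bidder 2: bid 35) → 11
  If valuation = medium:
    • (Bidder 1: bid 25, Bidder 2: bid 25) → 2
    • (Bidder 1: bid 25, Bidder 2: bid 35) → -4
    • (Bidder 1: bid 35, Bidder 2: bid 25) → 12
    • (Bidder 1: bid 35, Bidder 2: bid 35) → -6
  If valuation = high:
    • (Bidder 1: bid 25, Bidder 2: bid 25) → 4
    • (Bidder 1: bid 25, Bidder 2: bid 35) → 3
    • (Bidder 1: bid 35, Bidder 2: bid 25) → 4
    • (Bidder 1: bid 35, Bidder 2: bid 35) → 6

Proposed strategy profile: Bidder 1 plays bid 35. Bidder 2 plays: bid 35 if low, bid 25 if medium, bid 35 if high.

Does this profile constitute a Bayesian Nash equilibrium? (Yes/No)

Yes

Bidder 1 plays bid 35: E[bid 35] = 0.3·(8) + 0.6·(-4) + 0.1·(8) = 0.8; E[bid 25] = -6.2. Best-responding. ✓
Bidder 2 (valuation low), facing bid 35: bid 25 gives -5, bid 35 gives 11. Proposed bid 35 is best. ✓
Bidder 2 (valuation medium), facing bid 35: bid 25 gives 12, bid 35 gives -6. Proposed bid 25 is best. ✓
Bidder 2 (valuation high), facing bid 35: bid 25 gives 4, bid 35 gives 6. Proposed bid 35 is best. ✓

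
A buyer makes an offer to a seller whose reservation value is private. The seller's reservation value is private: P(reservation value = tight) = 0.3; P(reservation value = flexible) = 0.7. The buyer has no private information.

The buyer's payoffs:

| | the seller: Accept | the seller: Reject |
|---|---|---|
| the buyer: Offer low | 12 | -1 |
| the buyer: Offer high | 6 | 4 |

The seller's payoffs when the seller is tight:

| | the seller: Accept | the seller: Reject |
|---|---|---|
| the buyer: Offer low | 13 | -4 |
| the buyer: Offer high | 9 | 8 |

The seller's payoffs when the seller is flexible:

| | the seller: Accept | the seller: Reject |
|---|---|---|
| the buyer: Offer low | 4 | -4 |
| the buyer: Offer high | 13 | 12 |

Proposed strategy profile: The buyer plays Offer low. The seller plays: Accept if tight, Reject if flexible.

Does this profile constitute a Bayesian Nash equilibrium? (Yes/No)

No

The buyer plays Offer low: E[Offer low] = 0.3·(12) + 0.7·(-1) = 2.9; E[Offer high] = 4.6. Not best-responding. ✗
The seller (reservation value tight), facing Offer low: Accept gives 13, Reject gives -4. Proposed Accept is best. ✓
The seller (reservation value flexible), facing Offer low: Accept gives 4, Reject gives -4. Proposed Reject is not best — profitable deviation exists. ✗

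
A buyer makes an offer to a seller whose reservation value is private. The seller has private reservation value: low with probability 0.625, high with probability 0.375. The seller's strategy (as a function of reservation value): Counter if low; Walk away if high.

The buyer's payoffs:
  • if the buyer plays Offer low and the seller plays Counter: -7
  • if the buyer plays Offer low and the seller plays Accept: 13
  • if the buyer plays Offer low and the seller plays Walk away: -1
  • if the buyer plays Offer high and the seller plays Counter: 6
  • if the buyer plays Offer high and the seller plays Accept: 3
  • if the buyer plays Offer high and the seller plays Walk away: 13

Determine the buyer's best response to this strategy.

E[Offer low] = 0.625·(-7) + 0.375·(-1) = -4.75
E[Offer high] = 0.625·(6) + 0.375·(13) = 8.625
Best response: Offer high (8.625 is the largest).

Offer high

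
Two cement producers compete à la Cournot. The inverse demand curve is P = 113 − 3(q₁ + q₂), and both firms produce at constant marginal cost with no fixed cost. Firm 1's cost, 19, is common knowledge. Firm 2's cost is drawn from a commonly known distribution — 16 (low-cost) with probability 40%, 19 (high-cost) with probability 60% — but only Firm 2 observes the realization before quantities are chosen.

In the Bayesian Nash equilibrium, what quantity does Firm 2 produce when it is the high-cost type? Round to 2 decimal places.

Type-c best response for Firm 2: q₂(c) = (113 − c)/6 − q₁/2.
Firm 1 maximizes expected profit; its first-order condition is 113 − 6q₁ − 3E[q₂] − 19 = 0.
Substituting E[q₂] and solving: E[c₂] = 17.8, so q₁ = (113 − 2·19 + 17.8)/9 = 10.3111.
q₂(high-cost) = (113 − 19 − 3·10.3111)/6 = 10.5111.

10.51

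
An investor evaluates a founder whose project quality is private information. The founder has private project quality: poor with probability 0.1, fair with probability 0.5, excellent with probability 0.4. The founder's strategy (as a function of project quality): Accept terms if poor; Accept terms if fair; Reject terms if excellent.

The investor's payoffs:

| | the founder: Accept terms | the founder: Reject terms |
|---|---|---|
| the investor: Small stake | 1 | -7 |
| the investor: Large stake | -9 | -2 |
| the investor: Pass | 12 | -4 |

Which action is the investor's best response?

Pass

E[Small stake] = 0.1·(1) + 0.5·(1) + 0.4·(-7) = -2.2
E[Large stake] = 0.1·(-9) + 0.5·(-9) + 0.4·(-2) = -6.2
E[Pass] = 0.1·(12) + 0.5·(12) + 0.4·(-4) = 5.6
Best response: Pass (5.6 is the largest).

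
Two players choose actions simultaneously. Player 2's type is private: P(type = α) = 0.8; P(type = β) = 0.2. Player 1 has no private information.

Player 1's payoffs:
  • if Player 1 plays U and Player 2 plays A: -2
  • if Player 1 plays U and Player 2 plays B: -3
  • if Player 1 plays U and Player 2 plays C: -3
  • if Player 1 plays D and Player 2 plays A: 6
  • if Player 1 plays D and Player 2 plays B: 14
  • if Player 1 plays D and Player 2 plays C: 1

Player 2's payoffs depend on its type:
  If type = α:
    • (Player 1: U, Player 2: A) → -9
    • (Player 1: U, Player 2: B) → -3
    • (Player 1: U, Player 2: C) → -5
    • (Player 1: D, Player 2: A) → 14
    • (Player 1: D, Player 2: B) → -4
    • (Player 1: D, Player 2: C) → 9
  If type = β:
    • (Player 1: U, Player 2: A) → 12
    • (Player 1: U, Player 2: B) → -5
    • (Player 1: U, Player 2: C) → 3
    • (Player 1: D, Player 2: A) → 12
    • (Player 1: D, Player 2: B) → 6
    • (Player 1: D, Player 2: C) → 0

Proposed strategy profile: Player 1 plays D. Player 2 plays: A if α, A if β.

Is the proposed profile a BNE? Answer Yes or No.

A profile is a BNE iff every type of every player is best-responding given beliefs about the other side.
Player 1 plays D: E[D] = 0.8·(6) + 0.2·(6) = 6; E[U] = -2. Best-responding. ✓
Player 2 (type α), facing D: A gives 14, B gives -4, C gives 9. Proposed A is best. ✓
Player 2 (type β), facing D: A gives 12, B gives 6, C gives 0. Proposed A is best. ✓

Yes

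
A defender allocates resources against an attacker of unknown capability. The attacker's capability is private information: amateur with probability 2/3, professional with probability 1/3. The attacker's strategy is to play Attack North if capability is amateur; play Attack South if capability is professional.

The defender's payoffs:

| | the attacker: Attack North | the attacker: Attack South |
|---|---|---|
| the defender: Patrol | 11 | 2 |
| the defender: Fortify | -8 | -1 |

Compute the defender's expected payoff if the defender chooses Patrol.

E[Patrol] = 2/3·11 + 1/3·2 = 22/3 + 2/3 = 8

8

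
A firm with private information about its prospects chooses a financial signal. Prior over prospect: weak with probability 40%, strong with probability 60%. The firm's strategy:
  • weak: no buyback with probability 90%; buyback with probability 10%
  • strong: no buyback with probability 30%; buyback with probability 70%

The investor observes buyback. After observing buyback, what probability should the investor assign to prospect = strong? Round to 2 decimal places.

0.91

P(buyback) = 0.4·0.1 + 0.6·0.7 = 0.46
P(strong | buyback) = (0.6·0.7) / 0.46 = 0.42 / 0.46 = 0.913043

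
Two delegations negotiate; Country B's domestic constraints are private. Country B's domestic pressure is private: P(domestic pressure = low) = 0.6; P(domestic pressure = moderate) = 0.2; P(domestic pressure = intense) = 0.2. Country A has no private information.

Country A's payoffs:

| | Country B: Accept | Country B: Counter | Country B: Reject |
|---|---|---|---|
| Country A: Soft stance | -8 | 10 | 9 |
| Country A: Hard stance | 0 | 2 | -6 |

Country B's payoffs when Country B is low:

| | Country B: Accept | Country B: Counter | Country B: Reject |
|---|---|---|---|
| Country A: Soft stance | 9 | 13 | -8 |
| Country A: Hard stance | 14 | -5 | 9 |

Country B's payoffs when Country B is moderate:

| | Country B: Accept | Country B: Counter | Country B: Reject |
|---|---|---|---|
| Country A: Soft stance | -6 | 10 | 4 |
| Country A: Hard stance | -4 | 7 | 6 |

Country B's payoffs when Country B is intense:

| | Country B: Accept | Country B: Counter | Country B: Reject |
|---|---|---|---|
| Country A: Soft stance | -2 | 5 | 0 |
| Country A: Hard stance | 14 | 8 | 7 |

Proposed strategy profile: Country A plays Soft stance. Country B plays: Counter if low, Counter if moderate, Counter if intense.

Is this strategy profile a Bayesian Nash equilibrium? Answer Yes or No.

Country A plays Soft stance: E[Soft stance] = 0.6·(10) + 0.2·(10) + 0.2·(10) = 10; E[Hard stance] = 2. Best-responding. ✓
Country B (domestic pressure low), facing Soft stance: Accept gives 9, Counter gives 13, Reject gives -8. Proposed Counter is best. ✓
Country B (domestic pressure moderate), facing Soft stance: Accept gives -6, Counter gives 10, Reject gives 4. Proposed Counter is best. ✓
Country B (domestic pressure intense), facing Soft stance: Accept gives -2, Counter gives 5, Reject gives 0. Proposed Counter is best. ✓

Yes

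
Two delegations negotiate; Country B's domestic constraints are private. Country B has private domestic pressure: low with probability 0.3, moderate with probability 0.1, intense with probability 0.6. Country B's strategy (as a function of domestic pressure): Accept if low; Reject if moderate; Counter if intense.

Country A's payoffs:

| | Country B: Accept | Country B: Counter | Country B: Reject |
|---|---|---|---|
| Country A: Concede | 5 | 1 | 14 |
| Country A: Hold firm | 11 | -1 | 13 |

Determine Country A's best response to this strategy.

E[Concede] = 0.3·(5) + 0.1·(14) + 0.6·(1) = 3.5
E[Hold firm] = 0.3·(11) + 0.1·(13) + 0.6·(-1) = 4
Best response: Hold firm (4 is the largest).

Hold firm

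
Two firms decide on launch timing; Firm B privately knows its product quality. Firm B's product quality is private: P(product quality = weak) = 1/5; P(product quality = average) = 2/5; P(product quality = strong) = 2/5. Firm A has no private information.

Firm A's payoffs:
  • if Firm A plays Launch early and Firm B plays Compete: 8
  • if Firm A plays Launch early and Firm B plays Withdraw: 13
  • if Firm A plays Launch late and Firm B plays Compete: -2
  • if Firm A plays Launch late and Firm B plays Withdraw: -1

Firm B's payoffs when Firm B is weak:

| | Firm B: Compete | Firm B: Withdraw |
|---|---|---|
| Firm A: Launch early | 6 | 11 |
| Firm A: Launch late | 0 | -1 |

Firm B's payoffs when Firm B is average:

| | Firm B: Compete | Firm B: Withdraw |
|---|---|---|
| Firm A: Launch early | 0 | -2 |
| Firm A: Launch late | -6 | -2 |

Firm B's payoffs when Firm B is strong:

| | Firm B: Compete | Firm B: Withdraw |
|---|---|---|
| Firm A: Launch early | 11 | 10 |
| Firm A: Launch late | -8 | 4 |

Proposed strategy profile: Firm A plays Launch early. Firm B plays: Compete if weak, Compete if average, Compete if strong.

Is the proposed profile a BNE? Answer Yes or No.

No

Firm A plays Launch early: E[Launch early] = 1/5·(8) + 2/5·(8) + 2/5·(8) = 8; E[Launch late] = -2. Best-responding. ✓
Firm B (product quality weak), facing Launch early: Compete gives 6, Withdraw gives 11. Proposed Compete is not best — profitable deviation exists. ✗
Firm B (product quality average), facing Launch early: Compete gives 0, Withdraw gives -2. Proposed Compete is best. ✓
Firm B (product quality strong), facing Launch early: Compete gives 11, Withdraw gives 10. Proposed Compete is best. ✓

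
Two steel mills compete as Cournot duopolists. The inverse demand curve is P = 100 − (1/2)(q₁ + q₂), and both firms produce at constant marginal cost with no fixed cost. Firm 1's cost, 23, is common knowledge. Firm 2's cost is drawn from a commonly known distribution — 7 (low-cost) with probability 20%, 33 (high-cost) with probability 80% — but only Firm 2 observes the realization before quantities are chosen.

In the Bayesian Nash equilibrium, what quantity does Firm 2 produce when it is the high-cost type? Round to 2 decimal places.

39.73

Firm 2 with cost c maximizes (100 − (1/2)(q₁+q₂) − c)·q₂, giving q₂(c) = (100 − c − (1/2)q₁).
E[c₂] = 0.2·7 + 0.8·33 = 27.8
Firm 1's FOC against E[q₂] yields q₁ = (100 − 2·23 + E[c₂])/(3/2) = (100 − 46 + 27.8)/(3/2) = 54.5333.
q₂(high-cost) = (100 − 33 − (1/2)·54.5333) = 39.7333.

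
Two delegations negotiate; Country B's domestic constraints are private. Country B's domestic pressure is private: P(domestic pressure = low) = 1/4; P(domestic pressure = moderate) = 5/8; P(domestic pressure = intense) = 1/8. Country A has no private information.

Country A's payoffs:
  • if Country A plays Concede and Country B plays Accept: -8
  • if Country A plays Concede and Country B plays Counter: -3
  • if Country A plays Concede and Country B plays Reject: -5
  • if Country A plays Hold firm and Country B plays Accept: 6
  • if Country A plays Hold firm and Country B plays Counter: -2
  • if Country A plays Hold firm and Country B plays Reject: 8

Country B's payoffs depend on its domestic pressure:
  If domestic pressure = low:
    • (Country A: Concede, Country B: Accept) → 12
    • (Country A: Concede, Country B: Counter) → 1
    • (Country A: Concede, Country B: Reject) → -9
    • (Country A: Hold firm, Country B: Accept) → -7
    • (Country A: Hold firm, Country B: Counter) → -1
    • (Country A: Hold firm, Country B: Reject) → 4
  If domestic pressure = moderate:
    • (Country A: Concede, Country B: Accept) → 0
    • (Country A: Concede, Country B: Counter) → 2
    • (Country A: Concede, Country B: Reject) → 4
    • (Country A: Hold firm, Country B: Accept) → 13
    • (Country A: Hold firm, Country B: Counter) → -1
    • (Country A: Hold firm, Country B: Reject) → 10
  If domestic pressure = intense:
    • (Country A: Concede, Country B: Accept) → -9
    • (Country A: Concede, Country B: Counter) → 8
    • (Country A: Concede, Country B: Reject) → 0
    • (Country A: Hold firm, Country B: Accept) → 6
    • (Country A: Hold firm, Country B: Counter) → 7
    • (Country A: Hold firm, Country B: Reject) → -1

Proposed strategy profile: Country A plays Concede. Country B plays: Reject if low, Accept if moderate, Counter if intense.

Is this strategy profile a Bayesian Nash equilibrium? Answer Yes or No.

No

Country A plays Concede: E[Concede] = 1/4·(-5) + 5/8·(-8) + 1/8·(-3) = -53/8; E[Hold firm] = 11/2. Not best-responding. ✗
Country B (domestic pressure low), facing Concede: Accept gives 12, Counter gives 1, Reject gives -9. Proposed Reject is not best — profitable deviation exists. ✗
Country B (domestic pressure moderate), facing Concede: Accept gives 0, Counter gives 2, Reject gives 4. Proposed Accept is not best — profitable deviation exists. ✗
Country B (domestic pressure intense), facing Concede: Accept gives -9, Counter gives 8, Reject gives 0. Proposed Counter is best. ✓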